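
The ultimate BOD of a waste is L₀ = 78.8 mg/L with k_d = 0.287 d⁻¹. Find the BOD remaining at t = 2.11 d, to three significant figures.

L_t = L₀ e^(−k_d t) = 78.8 × e^(−0.287×2.11) = 78.8 × 0.5458 = 43.01 mg/L.

L ≈ 43.0 mg/L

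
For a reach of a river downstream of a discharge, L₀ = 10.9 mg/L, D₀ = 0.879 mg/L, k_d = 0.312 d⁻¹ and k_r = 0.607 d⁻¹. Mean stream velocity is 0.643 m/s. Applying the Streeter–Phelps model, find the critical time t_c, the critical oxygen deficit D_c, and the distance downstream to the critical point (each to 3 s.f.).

t_c = [1/(k_r−k_d)] ln[(k_r/k_d)(1 − D₀(k_r−k_d)/(k_d L₀))]
= [1/(0.607−0.312)] ln[(0.607/0.312)(1 − 0.879×0.2950/(0.312×10.9))]
= (1/0.2950) ln[1.946 × 0.9238] = 3.390 × ln(1.797) = 3.390 × 0.5862 = 1.987 d.
L(t_c) = L₀ e^(−k_d t_c) = 10.9 × 0.5379 = 5.864 mg/L, and at the critical point k_r D_c = k_d L, so D_c = (0.312/0.607) × 5.864 = 3.014 mg/L.
x_c = v t_c = 0.643 m/s × 1.987 d × 86400 s/d = 110400 m ≈ 110 km.

t_c ≈ 1.99 d; D_c ≈ 3.01 mg/L; x_c ≈ 110 km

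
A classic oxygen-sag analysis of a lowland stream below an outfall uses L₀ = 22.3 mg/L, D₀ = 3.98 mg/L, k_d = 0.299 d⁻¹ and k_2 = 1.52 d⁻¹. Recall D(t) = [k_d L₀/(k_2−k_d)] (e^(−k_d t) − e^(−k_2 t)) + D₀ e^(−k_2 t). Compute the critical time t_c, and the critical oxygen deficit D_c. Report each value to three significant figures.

t_c ≈ 0.263 d; D_c ≈ 4.05 mg/L

With k_2/k_d = 5.084 and 1 − D₀(k_2−k_d)/(k_d L₀) = 0.2712,
t_c = ln(5.084 × 0.2712) / (1.52 − 0.299) = ln(1.379) / 1.221 = 0.3210/1.221 = 0.2629 d.
L(t_c) = L₀ e^(−k_d t_c) = 22.3 × 0.9244 = 20.61 mg/L, and at the critical point k_2 D_c = k_d L, so D_c = (0.299/1.52) × 20.61 = 4.055 mg/L.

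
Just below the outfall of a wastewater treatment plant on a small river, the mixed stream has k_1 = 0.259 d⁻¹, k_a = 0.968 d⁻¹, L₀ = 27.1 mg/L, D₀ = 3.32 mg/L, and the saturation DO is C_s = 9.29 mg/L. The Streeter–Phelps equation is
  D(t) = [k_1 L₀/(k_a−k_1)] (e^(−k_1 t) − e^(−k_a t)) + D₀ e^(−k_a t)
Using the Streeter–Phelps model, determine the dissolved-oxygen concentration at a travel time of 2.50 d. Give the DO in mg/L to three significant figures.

DO ≈ 4.69 mg/L

k_1 L₀/(k_a−k_1) = 0.259×27.1/(0.968−0.259) = 7.019/0.7090 = 9.900 mg/L.
e^(−k_1 t) = e^(−0.259×2.500) = 0.5234; e^(−k_a t) = e^(−0.968×2.500) = 0.08892.
D = 9.900 × (0.5234 − 0.08892) + 3.32 × 0.08892 = 4.301 + 0.2952 = 4.596 mg/L.
DO = C_s − D = 9.29 − 4.596 = 4.694 mg/L.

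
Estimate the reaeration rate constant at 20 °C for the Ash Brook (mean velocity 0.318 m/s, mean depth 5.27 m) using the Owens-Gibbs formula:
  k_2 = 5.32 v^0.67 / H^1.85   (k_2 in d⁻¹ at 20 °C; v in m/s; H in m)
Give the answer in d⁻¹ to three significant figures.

k_2 ≈ 0.114 d⁻¹

k_2 = 5.32 × 0.318^0.67 / 5.27^1.85 = 5.32 × 0.4641 / 21.64 = 0.1141 d⁻¹.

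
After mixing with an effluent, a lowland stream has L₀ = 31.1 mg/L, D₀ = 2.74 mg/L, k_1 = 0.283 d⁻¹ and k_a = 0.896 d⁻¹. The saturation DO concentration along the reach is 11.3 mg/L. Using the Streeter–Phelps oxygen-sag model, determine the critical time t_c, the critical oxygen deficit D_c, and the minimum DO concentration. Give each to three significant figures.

t_c = [1/(k_a−k_1)] ln[(k_a/k_1)(1 − D₀(k_a−k_1)/(k_1 L₀))]
= [1/(0.896−0.283)] ln[(0.896/0.283)(1 − 2.74×0.6130/(0.283×31.1))]
= (1/0.6130) ln[3.166 × 0.8092] = 1.631 × ln(2.562) = 1.631 × 0.9407 = 1.535 d.
L(t_c) = L₀ e^(−k_1 t_c) = 31.1 × 0.6477 = 20.14 mg/L, and at the critical point k_a D_c = k_1 L, so D_c = (0.283/0.896) × 20.14 = 6.362 mg/L.
Minimum DO = C_s − D_c = 11.3 − 6.362 = 4.938 mg/L.

t_c ≈ 1.53 d; D_c ≈ 6.36 mg/L; min DO ≈ 4.94 mg/L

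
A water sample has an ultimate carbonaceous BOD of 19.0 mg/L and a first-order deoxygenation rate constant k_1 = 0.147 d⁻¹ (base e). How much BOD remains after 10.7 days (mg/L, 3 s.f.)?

L_t = L₀ e^(−k_1 t) = 19.0 × e^(−0.147×10.7) = 19.0 × 0.2074 = 3.941 mg/L.

L ≈ 3.94 mg/L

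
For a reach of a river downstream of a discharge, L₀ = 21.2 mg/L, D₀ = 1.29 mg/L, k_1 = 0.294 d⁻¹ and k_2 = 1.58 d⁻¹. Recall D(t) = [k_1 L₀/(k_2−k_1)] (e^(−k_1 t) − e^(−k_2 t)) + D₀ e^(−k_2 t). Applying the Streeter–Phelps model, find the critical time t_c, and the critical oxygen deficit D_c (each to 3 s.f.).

t_c ≈ 1.07 d; D_c ≈ 2.88 mg/L

t_c = [1/(k_2−k_1)] ln[(k_2/k_1)(1 − D₀(k_2−k_1)/(k_1 L₀))]
= [1/(1.58−0.294)] ln[(1.58/0.294)(1 − 1.29×1.286/(0.294×21.2))]
= (1/1.286) ln[5.374 × 0.7338] = 0.7776 × ln(3.944) = 0.7776 × 1.372 = 1.067 d.
L(t_c) = L₀ e^(−k_1 t_c) = 21.2 × 0.7307 = 15.49 mg/L, and at the critical point k_2 D_c = k_1 L, so D_c = (0.294/1.58) × 15.49 = 2.883 mg/L.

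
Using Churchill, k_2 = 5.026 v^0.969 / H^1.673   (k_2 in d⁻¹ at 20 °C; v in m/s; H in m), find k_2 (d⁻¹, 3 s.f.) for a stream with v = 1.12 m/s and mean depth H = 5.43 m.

k_2 = 5.026 × 1.12^0.969 / 5.43^1.673 = 5.026 × 1.116 / 16.96 = 0.3308 d⁻¹.

k_2 ≈ 0.331 d⁻¹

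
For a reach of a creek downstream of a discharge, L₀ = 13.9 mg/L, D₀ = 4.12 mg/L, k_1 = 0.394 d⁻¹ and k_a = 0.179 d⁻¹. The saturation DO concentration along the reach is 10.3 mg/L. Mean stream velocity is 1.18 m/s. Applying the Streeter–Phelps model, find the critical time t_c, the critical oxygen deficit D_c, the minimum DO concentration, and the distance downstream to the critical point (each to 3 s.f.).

t_c ≈ 2.97 d; D_c ≈ 9.49 mg/L; min DO ≈ 0.814 mg/L; x_c ≈ 303 km

At the critical point dD/dt = 0, so k_1 L₀ e^(−k_1 t) = k_a D. Substituting D(t) from the Streeter–Phelps equation and solving for t gives
t_c = ln[(k_a/k_1)(1 − D₀(k_a−k_1)/(k_1 L₀))] / (k_a−k_1).
Here k_a−k_1 = -0.2150 d⁻¹ and 1 − D₀(k_a−k_1)/(k_1 L₀) = 1 − 4.12×-0.2150/(0.394×13.9) = 1.162, so
t_c = ln(0.4543 × 1.162) / -0.2150 = -0.6390 / -0.2150 = 2.972 d.
L(t_c) = L₀ e^(−k_1 t_c) = 13.9 × 0.3100 = 4.309 mg/L, and at the critical point k_a D_c = k_1 L, so D_c = (0.394/0.179) × 4.309 = 9.486 mg/L.
Minimum DO = C_s − D_c = 10.3 − 9.486 = 0.8145 mg/L.
x_c = v t_c = 1.18 m/s × 2.972 d × 86400 s/d = 303000 m ≈ 303 km.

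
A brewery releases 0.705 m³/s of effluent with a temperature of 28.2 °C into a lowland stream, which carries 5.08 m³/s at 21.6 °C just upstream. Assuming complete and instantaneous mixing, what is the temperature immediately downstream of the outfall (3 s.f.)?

Flow-weighted mixing: C = (Q_r C_r + Q_w C_w)/(Q_r + Q_w)
= (5.08×21.6 + 0.705×28.2)/(5.08 + 0.705) = 129.6/5.785 = 22.40 °C.

22.4 °C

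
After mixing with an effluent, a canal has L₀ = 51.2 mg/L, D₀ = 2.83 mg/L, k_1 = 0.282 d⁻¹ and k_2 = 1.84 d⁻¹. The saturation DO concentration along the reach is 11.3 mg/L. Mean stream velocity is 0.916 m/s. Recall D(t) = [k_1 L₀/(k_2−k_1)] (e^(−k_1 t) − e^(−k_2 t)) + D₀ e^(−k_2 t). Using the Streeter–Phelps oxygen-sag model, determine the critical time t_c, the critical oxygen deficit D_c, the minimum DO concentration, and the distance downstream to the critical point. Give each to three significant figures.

t_c ≈ 0.970 d; D_c ≈ 5.97 mg/L; min DO ≈ 5.33 mg/L; x_c ≈ 76.8 km

t_c = [1/(k_2−k_1)] ln[(k_2/k_1)(1 − D₀(k_2−k_1)/(k_1 L₀))]
= [1/(1.84−0.282)] ln[(1.84/0.282)(1 − 2.83×1.558/(0.282×51.2))]
= (1/1.558) ln[6.525 × 0.6946] = 0.6418 × ln(4.532) = 0.6418 × 1.511 = 0.9700 d.
L(t_c) = L₀ e^(−k_1 t_c) = 51.2 × 0.7607 = 38.95 mg/L, and at the critical point k_2 D_c = k_1 L, so D_c = (0.282/1.84) × 38.95 = 5.969 mg/L.
Minimum DO = C_s − D_c = 11.3 − 5.969 = 5.331 mg/L.
x_c = v t_c = 0.916 m/s × 0.9700 d × 86400 s/d = 76770 m ≈ 76.8 km.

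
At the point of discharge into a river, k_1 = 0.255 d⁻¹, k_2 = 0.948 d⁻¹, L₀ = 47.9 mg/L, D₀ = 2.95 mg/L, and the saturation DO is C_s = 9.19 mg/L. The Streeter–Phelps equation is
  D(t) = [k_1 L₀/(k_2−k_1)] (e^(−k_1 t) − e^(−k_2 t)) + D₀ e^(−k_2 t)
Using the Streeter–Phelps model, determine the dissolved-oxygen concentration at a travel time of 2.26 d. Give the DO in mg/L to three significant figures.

k_1 L₀/(k_2−k_1) = 0.255×47.9/(0.948−0.255) = 12.21/0.6930 = 17.63 mg/L.
e^(−k_1 t) = e^(−0.255×2.260) = 0.5620; e^(−k_2 t) = e^(−0.948×2.260) = 0.1174.
D = 17.63 × (0.5620 − 0.1174) + 2.95 × 0.1174 = 7.836 + 0.3462 = 8.183 mg/L.
DO = C_s − D = 9.19 − 8.183 = 1.007 mg/L.

DO ≈ 1.01 mg/L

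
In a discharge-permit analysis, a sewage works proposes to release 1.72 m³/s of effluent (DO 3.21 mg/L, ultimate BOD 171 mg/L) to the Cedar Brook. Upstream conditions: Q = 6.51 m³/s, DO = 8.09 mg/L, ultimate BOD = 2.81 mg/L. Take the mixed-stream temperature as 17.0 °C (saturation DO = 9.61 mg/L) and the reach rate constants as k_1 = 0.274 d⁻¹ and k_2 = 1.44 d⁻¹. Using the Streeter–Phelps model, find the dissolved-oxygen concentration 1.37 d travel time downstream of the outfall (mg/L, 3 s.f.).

Mixed DO = (6.51×8.09 + 1.72×3.21)/(6.51+1.72) = 58.19/8.230 = 7.070 mg/L.
Mixed L₀ = (6.51×2.81 + 1.72×171)/(8.230) = 312.4/8.230 = 37.96 mg/L.
Initial deficit D₀ = C_s − DO₀ = 9.61 − 7.070 = 2.540 mg/L.
D(1.37) = [0.274×37.96/(1.44−0.274)](e^(−0.274×1.37) − e^(−1.44×1.37)) + 2.540 e^(−1.44×1.37)
= 8.920 × (0.6870 − 0.1391) + 2.540 × 0.1391 = 5.241 mg/L.
DO = 9.61 − 5.241 = 4.369 mg/L.

DO ≈ 4.37 mg/L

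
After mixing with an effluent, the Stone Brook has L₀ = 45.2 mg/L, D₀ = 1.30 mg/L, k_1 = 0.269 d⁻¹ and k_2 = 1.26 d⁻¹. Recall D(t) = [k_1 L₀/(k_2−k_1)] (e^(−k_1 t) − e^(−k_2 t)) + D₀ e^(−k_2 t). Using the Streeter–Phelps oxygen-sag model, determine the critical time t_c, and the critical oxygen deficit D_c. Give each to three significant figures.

t_c = [1/(k_2−k_1)] ln[(k_2/k_1)(1 − D₀(k_2−k_1)/(k_1 L₀))]
= [1/(1.26−0.269)] ln[(1.26/0.269)(1 − 1.30×0.9910/(0.269×45.2))]
= (1/0.9910) ln[4.684 × 0.8940] = 1.009 × ln(4.188) = 1.009 × 1.432 = 1.445 d.
L(t_c) = L₀ e^(−k_1 t_c) = 45.2 × 0.6779 = 30.64 mg/L, and at the critical point k_2 D_c = k_1 L, so D_c = (0.269/1.26) × 30.64 = 6.542 mg/L.

t_c ≈ 1.45 d; D_c ≈ 6.54 mg/L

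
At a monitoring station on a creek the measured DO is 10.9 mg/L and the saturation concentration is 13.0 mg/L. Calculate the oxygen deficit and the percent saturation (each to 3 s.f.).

D = C_s − C = 13.0 − 10.9 = 2.10 mg/L.
% saturation = 10.9/13.0 × 100 = 83.8 %.

D ≈ 2.10 mg/L; 83.8 % saturation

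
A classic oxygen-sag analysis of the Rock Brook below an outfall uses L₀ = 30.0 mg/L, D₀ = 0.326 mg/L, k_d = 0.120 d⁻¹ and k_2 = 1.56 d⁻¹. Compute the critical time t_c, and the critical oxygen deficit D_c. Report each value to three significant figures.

t_c = [1/(k_2−k_d)] ln[(k_2/k_d)(1 − D₀(k_2−k_d)/(k_d L₀))]
= [1/(1.56−0.120)] ln[(1.56/0.120)(1 − 0.326×1.440/(0.120×30.0))]
= (1/1.440) ln[13.00 × 0.8696] = 0.6944 × ln(11.30) = 0.6944 × 2.425 = 1.684 d.
D_c = (k_d/k_2) L₀ e^(−k_d t_c) = (0.120/1.56) × 30.0 × e^(−0.120×1.684) = 0.07692 × 30.0 × 0.8170 = 1.885 mg/L.

t_c ≈ 1.68 d; D_c ≈ 1.89 mg/L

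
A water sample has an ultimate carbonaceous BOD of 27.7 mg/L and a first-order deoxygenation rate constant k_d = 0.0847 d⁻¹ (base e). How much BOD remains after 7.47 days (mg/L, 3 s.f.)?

L_t = L₀ e^(−k_d t) = 27.7 × e^(−0.0847×7.47) = 27.7 × 0.5312 = 14.71 mg/L.

L ≈ 14.7 mg/L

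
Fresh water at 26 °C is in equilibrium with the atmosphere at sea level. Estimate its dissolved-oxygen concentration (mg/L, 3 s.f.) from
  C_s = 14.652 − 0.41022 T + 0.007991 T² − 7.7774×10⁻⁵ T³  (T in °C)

C_s ≈ 8.02 mg/L

C_s = 14.652 − 0.41022×26 + 0.007991×26² − 7.7774×10⁻⁵×26³ = 8.021 mg/L.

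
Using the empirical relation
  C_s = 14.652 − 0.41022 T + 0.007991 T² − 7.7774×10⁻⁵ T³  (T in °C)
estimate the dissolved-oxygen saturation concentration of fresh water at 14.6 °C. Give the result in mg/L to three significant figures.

C_s ≈ 10.1 mg/L

C_s = 14.652 − 0.41022×14.6 + 0.007991×14.6² − 7.7774×10⁻⁵×14.6³ = 10.12 mg/L.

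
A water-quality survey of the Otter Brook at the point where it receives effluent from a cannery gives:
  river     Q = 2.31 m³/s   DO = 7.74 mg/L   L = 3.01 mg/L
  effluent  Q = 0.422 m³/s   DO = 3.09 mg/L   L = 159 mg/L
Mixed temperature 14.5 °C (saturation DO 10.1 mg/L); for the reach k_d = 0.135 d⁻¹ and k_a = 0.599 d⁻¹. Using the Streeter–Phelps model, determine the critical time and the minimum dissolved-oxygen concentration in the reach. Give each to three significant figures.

Mixed DO = (2.31×7.74 + 0.422×3.09)/(2.31+0.422) = 19.18/2.732 = 7.022 mg/L.
Mixed L₀ = (2.31×3.01 + 0.422×159)/(2.732) = 74.05/2.732 = 27.11 mg/L.
Initial deficit D₀ = C_s − DO₀ = 10.1 − 7.022 = 3.078 mg/L.
t_c = (1/0.4640) ln[(0.599/0.135)(1 − 3.078×0.4640/(0.135×27.11))] = 2.155 × ln(2.705) = 2.145 d.
D_c = (0.135/0.599) × 27.11 × e^(−0.135×2.145) = 0.2254 × 27.11 × 0.7486 = 4.573 mg/L.
Minimum DO = 10.1 − 4.573 = 5.527 mg/L.

t_c ≈ 2.14 d; minimum DO ≈ 5.53 mg/L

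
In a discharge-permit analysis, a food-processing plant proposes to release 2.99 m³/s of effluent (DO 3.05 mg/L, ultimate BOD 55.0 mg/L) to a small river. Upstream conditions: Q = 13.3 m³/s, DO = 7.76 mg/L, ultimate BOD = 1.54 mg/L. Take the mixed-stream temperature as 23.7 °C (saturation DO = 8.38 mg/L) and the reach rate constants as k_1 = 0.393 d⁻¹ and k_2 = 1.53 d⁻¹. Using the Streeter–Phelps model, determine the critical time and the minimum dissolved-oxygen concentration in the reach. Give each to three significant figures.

t_c ≈ 0.777 d; minimum DO ≈ 6.23 mg/L

Mixed DO = (13.3×7.76 + 2.99×3.05)/(13.3+2.99) = 112.3/16.29 = 6.895 mg/L.
Mixed L₀ = (13.3×1.54 + 2.99×55.0)/(16.29) = 184.9/16.29 = 11.35 mg/L.
Initial deficit D₀ = C_s − DO₀ = 8.38 − 6.895 = 1.485 mg/L.
t_c = (1/1.137) ln[(1.53/0.393)(1 − 1.485×1.137/(0.393×11.35))] = 0.8795 × ln(2.420) = 0.7774 d.
D_c = (0.393/1.53) × 11.35 × e^(−0.393×0.7774) = 0.2569 × 11.35 × 0.7367 = 2.148 mg/L.
Minimum DO = 8.38 − 2.148 = 6.232 mg/L.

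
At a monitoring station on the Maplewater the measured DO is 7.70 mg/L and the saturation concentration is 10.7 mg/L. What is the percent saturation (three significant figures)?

% saturation = C/C_s × 100 = 7.70/10.7 × 100 = 72.0 %.

72.0 % saturation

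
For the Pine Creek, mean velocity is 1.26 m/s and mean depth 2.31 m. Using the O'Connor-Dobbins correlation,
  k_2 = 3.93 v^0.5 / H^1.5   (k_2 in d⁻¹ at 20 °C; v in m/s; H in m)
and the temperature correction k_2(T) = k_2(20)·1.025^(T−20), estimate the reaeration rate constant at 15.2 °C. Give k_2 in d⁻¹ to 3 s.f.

k_2(20) = 3.93 × 1.26^0.5 / 2.31^1.5 = 3.93 × 1.122 / 3.511 = 1.256 d⁻¹.
k_2(15.2) = 1.256 × 1.025^(15.2−20) = 1.256 × 0.8882 = 1.116 d⁻¹.

k_2 ≈ 1.12 d⁻¹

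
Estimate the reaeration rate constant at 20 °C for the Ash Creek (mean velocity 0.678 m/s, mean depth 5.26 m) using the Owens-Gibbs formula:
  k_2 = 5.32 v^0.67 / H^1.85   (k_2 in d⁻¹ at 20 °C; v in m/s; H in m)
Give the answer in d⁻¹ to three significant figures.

k_2 = 5.32 × 0.678^0.67 / 5.26^1.85 = 5.32 × 0.7708 / 21.57 = 0.1901 d⁻¹.

k_2 ≈ 0.190 d⁻¹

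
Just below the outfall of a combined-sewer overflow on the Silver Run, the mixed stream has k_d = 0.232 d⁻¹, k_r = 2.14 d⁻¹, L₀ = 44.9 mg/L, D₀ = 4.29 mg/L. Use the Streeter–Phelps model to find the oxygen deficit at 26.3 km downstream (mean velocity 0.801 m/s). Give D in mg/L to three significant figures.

D ≈ 4.48 mg/L

Travel time t = x/v = 26.3 km / (0.801 m/s) = 26300 m / 0.801 m/s = 32830 s = 0.3800 d.
k_d L₀/(k_r−k_d) = 0.232×44.9/(2.14−0.232) = 10.42/1.908 = 5.460 mg/L.
e^(−k_d t) = e^(−0.232×0.3800) = 0.9156; e^(−k_r t) = e^(−2.14×0.3800) = 0.4434.
D = 5.460 × (0.9156 − 0.4434) + 4.29 × 0.4434 = 2.578 + 1.902 = 4.480 mg/L.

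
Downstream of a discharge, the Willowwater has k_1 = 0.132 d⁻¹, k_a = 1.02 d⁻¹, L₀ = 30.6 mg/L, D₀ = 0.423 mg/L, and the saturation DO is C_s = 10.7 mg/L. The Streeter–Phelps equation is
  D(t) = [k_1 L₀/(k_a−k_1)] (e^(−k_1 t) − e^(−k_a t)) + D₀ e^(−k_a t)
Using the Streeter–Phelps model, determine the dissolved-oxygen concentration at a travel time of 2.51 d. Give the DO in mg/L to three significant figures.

DO ≈ 7.75 mg/L

k_1 L₀/(k_a−k_1) = 0.132×30.6/(1.02−0.132) = 4.039/0.8880 = 4.549 mg/L.
e^(−k_1 t) = e^(−0.132×2.510) = 0.7180; e^(−k_a t) = e^(−1.02×2.510) = 0.07729.
D = 4.549 × (0.7180 − 0.07729) + 0.423 × 0.07729 = 2.914 + 0.03269 = 2.947 mg/L.
DO = C_s − D = 10.7 − 2.947 = 7.753 mg/L.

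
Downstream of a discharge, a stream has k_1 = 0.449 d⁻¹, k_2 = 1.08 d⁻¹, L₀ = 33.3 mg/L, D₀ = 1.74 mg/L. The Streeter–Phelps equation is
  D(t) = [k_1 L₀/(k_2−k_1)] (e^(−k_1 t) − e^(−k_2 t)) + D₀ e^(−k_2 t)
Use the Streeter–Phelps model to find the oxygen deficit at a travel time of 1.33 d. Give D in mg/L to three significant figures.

D ≈ 7.82 mg/L

k_1 L₀/(k_2−k_1) = 0.449×33.3/(1.08−0.449) = 14.95/0.6310 = 23.70 mg/L.
e^(−k_1 t) = e^(−0.449×1.330) = 0.5504; e^(−k_2 t) = e^(−1.08×1.330) = 0.2378.
D = 23.70 × (0.5504 − 0.2378) + 1.74 × 0.2378 = 7.407 + 0.4137 = 7.821 mg/L.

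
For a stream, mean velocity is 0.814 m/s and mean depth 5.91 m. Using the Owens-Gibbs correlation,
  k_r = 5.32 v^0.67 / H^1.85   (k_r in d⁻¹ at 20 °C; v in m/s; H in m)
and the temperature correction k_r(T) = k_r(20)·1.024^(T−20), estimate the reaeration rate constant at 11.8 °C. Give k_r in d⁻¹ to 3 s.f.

k_r ≈ 0.143 d⁻¹

k_r(20) = 5.32 × 0.814^0.67 / 5.91^1.85 = 5.32 × 0.8712 / 26.76 = 0.1732 d⁻¹.
k_r(11.8) = 0.1732 × 1.024^(11.8−20) = 0.1732 × 0.8233 = 0.1426 d⁻¹.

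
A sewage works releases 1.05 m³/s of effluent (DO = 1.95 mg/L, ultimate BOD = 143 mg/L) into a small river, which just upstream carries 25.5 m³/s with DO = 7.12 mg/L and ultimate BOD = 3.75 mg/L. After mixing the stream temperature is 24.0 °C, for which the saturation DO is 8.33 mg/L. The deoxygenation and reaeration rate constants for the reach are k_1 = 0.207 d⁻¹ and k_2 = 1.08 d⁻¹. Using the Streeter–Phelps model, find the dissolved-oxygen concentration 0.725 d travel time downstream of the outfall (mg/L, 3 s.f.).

Mixed DO = (25.5×7.12 + 1.05×1.95)/(25.5+1.05) = 183.6/26.55 = 6.916 mg/L.
Mixed L₀ = (25.5×3.75 + 1.05×143)/(26.55) = 245.8/26.55 = 9.257 mg/L.
Initial deficit D₀ = C_s − DO₀ = 8.33 − 6.916 = 1.414 mg/L.
D(0.725) = [0.207×9.257/(1.08−0.207)](e^(−0.207×0.725) − e^(−1.08×0.725)) + 1.414 e^(−1.08×0.725)
= 2.195 × (0.8606 − 0.4570) + 1.414 × 0.4570 = 1.532 mg/L.
DO = 8.33 − 1.532 = 6.798 mg/L.

DO ≈ 6.80 mg/L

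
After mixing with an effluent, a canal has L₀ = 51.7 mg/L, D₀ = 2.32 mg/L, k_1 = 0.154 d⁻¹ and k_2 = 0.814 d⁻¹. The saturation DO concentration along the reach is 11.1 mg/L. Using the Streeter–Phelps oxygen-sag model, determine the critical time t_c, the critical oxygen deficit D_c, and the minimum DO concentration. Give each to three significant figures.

t_c ≈ 2.20 d; D_c ≈ 6.97 mg/L; min DO ≈ 4.13 mg/L

At the critical point dD/dt = 0, so k_1 L₀ e^(−k_1 t) = k_2 D. Substituting D(t) from the Streeter–Phelps equation and solving for t gives
t_c = ln[(k_2/k_1)(1 − D₀(k_2−k_1)/(k_1 L₀))] / (k_2−k_1).
Here k_2−k_1 = 0.6600 d⁻¹ and 1 − D₀(k_2−k_1)/(k_1 L₀) = 1 − 2.32×0.6600/(0.154×51.7) = 0.8077, so
t_c = ln(5.286 × 0.8077) / 0.6600 = 1.451 / 0.6600 = 2.199 d.
D_c = (k_1/k_2) L₀ e^(−k_1 t_c) = (0.154/0.814) × 51.7 × e^(−0.154×2.199) = 0.1892 × 51.7 × 0.7127 = 6.971 mg/L.
Minimum DO = C_s − D_c = 11.1 − 6.971 = 4.129 mg/L.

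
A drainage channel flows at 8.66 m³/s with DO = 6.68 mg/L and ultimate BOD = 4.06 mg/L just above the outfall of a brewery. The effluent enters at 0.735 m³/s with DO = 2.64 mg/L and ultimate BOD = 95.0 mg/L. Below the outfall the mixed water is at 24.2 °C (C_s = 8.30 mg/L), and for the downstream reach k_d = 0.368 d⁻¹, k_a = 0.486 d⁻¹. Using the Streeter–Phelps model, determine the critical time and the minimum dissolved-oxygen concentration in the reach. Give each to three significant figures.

Mixed DO = (8.66×6.68 + 0.735×2.64)/(8.66+0.735) = 59.79/9.395 = 6.364 mg/L.
Mixed L₀ = (8.66×4.06 + 0.735×95.0)/(9.395) = 105.0/9.395 = 11.17 mg/L.
Initial deficit D₀ = C_s − DO₀ = 8.30 − 6.364 = 1.936 mg/L.
t_c = (1/0.1180) ln[(0.486/0.368)(1 − 1.936×0.1180/(0.368×11.17))] = 8.475 × ln(1.247) = 1.873 d.
D_c = (0.368/0.486) × 11.17 × e^(−0.368×1.873) = 0.7572 × 11.17 × 0.5020 = 4.248 mg/L.
Minimum DO = 8.30 − 4.248 = 4.052 mg/L.

t_c ≈ 1.87 d; minimum DO ≈ 4.05 mg/L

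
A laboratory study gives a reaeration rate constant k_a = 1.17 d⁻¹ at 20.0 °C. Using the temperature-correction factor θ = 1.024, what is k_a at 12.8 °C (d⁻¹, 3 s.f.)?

k_a(T₂) = k_a(T₁) · θ^(T₂−T₁) = 1.17 × 1.024^(12.8−20.0)
= 1.17 × 1.024^-7.20 = 1.17 × 0.8430 = 0.9863 d⁻¹.

k_a ≈ 0.986 d⁻¹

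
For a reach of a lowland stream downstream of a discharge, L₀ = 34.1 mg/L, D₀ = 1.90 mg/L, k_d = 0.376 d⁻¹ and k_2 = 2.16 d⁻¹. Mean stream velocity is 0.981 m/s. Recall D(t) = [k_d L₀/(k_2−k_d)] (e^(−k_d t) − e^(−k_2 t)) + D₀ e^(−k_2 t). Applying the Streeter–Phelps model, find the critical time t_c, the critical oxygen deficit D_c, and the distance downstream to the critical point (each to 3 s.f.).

t_c ≈ 0.808 d; D_c ≈ 4.38 mg/L; x_c ≈ 68.5 km

With k_2/k_d = 5.745 and 1 − D₀(k_2−k_d)/(k_d L₀) = 0.7356,
t_c = ln(5.745 × 0.7356) / (2.16 − 0.376) = ln(4.226) / 1.784 = 1.441/1.784 = 0.8079 d.
D_c = (k_d/k_2) L₀ e^(−k_d t_c) = (0.376/2.16) × 34.1 × e^(−0.376×0.8079) = 0.1741 × 34.1 × 0.7380 = 4.381 mg/L.
x_c = v t_c = 0.981 m/s × 0.8079 d × 86400 s/d = 68470 m ≈ 68.5 km.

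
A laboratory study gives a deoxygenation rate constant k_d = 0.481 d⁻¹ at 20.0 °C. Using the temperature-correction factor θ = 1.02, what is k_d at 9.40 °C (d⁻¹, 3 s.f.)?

k_d(T₂) = k_d(T₁) · θ^(T₂−T₁) = 0.481 × 1.02^(9.40−20.0)
= 0.481 × 1.02^-10.6 = 0.481 × 0.8107 = 0.3899 d⁻¹.

k_d ≈ 0.390 d⁻¹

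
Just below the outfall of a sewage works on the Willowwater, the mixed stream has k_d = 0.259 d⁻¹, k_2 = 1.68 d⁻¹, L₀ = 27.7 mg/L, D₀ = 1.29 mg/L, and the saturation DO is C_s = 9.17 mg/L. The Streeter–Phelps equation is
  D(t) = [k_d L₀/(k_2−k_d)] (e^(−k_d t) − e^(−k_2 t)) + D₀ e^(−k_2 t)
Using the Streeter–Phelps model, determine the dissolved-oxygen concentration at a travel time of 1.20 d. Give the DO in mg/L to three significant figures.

DO ≈ 5.97 mg/L

k_d L₀/(k_2−k_d) = 0.259×27.7/(1.68−0.259) = 7.174/1.421 = 5.049 mg/L.
e^(−k_d t) = e^(−0.259×1.200) = 0.7329; e^(−k_2 t) = e^(−1.68×1.200) = 0.1332.
D = 5.049 × (0.7329 − 0.1332) + 1.29 × 0.1332 = 3.028 + 0.1718 = 3.199 mg/L.
DO = C_s − D = 9.17 − 3.199 = 5.971 mg/L.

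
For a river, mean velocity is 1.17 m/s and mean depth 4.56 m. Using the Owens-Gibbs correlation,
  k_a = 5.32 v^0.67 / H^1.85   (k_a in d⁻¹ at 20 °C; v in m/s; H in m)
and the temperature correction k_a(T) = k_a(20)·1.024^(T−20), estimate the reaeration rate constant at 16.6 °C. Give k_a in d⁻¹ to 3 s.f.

k_a ≈ 0.329 d⁻¹

k_a(20) = 5.32 × 1.17^0.67 / 4.56^1.85 = 5.32 × 1.111 / 16.56 = 0.3569 d⁻¹.
k_a(16.6) = 0.3569 × 1.024^(16.6−20) = 0.3569 × 0.9225 = 0.3292 d⁻¹.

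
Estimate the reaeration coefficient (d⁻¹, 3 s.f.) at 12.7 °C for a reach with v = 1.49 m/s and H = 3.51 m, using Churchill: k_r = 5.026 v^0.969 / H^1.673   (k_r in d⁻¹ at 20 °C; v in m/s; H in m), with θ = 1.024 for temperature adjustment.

k_r ≈ 0.761 d⁻¹

k_r(20) = 5.026 × 1.49^0.969 / 3.51^1.673 = 5.026 × 1.472 / 8.171 = 0.9052 d⁻¹.
k_r(12.7) = 0.9052 × 1.024^(12.7−20) = 0.9052 × 0.8410 = 0.7613 d⁻¹.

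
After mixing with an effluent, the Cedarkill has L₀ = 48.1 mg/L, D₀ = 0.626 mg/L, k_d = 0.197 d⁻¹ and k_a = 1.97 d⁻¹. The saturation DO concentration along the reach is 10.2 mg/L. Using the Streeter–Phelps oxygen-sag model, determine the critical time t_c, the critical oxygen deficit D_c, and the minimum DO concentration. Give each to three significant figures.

t_c ≈ 1.23 d; D_c ≈ 3.78 mg/L; min DO ≈ 6.42 mg/L

t_c = [1/(k_a−k_d)] ln[(k_a/k_d)(1 − D₀(k_a−k_d)/(k_d L₀))]
= [1/(1.97−0.197)] ln[(1.97/0.197)(1 − 0.626×1.773/(0.197×48.1))]
= (1/1.773) ln[10.00 × 0.8829] = 0.5640 × ln(8.829) = 0.5640 × 2.178 = 1.228 d.
D_c = (k_d/k_a) L₀ e^(−k_d t_c) = (0.197/1.97) × 48.1 × e^(−0.197×1.228) = 0.1000 × 48.1 × 0.7851 = 3.776 mg/L.
Minimum DO = C_s − D_c = 10.2 − 3.776 = 6.424 mg/L.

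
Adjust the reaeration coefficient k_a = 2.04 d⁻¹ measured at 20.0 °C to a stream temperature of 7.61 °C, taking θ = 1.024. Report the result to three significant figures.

k_a(T₂) = k_a(T₁) · θ^(T₂−T₁) = 2.04 × 1.024^(7.61−20.0)
= 2.04 × 1.024^-12.4 = 2.04 × 0.7454 = 1.521 d⁻¹.

k_a ≈ 1.52 d⁻¹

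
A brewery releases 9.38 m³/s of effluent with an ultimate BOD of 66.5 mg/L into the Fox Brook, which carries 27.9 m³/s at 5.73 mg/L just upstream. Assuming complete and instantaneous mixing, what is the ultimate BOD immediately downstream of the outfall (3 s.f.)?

21.0 mg/L

Flow-weighted mixing: C = (Q_r C_r + Q_w C_w)/(Q_r + Q_w)
= (27.9×5.73 + 9.38×66.5)/(27.9 + 9.38) = 783.6/37.28 = 21.02 mg/L.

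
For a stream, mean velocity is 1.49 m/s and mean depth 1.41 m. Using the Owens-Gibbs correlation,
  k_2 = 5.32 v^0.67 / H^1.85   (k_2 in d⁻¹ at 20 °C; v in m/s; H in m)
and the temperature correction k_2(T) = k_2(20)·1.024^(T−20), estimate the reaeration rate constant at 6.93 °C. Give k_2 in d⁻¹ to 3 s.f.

k_2(20) = 5.32 × 1.49^0.67 / 1.41^1.85 = 5.32 × 1.306 / 1.888 = 3.680 d⁻¹.
k_2(6.93) = 3.680 × 1.024^(6.93−20) = 3.680 × 0.7335 = 2.699 d⁻¹.

k_2 ≈ 2.70 d⁻¹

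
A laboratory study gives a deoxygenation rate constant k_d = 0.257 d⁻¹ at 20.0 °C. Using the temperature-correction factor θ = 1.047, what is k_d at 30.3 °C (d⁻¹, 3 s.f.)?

k_d ≈ 0.412 d⁻¹

k_d(T₂) = k_d(T₁) · θ^(T₂−T₁) = 0.257 × 1.047^(30.3−20.0)
= 0.257 × 1.047^10.3 = 0.257 × 1.605 = 0.4125 d⁻¹.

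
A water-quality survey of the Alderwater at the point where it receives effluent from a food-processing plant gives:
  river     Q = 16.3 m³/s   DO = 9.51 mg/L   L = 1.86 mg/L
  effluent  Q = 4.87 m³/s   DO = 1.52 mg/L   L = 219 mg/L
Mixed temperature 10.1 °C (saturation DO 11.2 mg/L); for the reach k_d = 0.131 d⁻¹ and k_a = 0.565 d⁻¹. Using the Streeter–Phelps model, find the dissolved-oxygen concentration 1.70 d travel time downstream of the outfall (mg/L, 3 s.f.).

DO ≈ 3.32 mg/L

Mixed DO = (16.3×9.51 + 4.87×1.52)/(16.3+4.87) = 162.4/21.17 = 7.672 mg/L.
Mixed L₀ = (16.3×1.86 + 4.87×219)/(21.17) = 1097/21.17 = 51.81 mg/L.
Initial deficit D₀ = C_s − DO₀ = 11.2 − 7.672 = 3.528 mg/L.
D(1.70) = [0.131×51.81/(0.565−0.131)](e^(−0.131×1.70) − e^(−0.565×1.70)) + 3.528 e^(−0.565×1.70)
= 15.64 × (0.8004 − 0.3827) + 3.528 × 0.3827 = 7.882 mg/L.
DO = 11.2 − 7.882 = 3.318 mg/L.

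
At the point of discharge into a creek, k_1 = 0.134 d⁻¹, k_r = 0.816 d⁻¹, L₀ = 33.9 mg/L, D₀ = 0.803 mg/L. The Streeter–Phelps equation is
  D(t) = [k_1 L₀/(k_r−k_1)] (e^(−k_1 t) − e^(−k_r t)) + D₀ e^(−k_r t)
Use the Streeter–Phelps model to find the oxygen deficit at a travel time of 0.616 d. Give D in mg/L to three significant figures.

D ≈ 2.59 mg/L

k_1 L₀/(k_r−k_1) = 0.134×33.9/(0.816−0.134) = 4.543/0.6820 = 6.661 mg/L.
e^(−k_1 t) = e^(−0.134×0.6160) = 0.9208; e^(−k_r t) = e^(−0.816×0.6160) = 0.6049.
D = 6.661 × (0.9208 − 0.6049) + 0.803 × 0.6049 = 2.104 + 0.4858 = 2.590 mg/L.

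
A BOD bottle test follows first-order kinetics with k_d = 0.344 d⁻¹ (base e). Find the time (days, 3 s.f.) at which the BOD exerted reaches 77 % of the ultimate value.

y/L₀ = 1 − e^(−k_d t) = 0.77 ⇒ e^(−k_d t) = 0.230
t = −ln(0.230) / 0.344 = 1.470 / 0.344 = 4.272 d.

t ≈ 4.27 d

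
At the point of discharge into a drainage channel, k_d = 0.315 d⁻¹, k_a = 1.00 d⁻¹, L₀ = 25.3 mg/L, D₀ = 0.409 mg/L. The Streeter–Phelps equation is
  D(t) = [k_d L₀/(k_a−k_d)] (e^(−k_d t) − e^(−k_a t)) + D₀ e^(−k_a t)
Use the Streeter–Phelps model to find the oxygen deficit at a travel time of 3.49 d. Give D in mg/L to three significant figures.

k_d L₀/(k_a−k_d) = 0.315×25.3/(1.00−0.315) = 7.970/0.6850 = 11.63 mg/L.
e^(−k_d t) = e^(−0.315×3.490) = 0.3331; e^(−k_a t) = e^(−1.00×3.490) = 0.03050.
D = 11.63 × (0.3331 − 0.03050) + 0.409 × 0.03050 = 3.520 + 0.01247 = 3.533 mg/L.

D ≈ 3.53 mg/L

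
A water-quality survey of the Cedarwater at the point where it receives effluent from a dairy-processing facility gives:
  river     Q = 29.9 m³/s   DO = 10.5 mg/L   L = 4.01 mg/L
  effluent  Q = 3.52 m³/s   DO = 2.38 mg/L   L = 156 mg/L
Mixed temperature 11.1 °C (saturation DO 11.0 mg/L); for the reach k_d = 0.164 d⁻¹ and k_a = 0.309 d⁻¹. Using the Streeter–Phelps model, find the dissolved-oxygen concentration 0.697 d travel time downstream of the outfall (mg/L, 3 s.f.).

DO ≈ 7.97 mg/L

Mixed DO = (29.9×10.5 + 3.52×2.38)/(29.9+3.52) = 322.3/33.42 = 9.645 mg/L.
Mixed L₀ = (29.9×4.01 + 3.52×156)/(33.42) = 669.0/33.42 = 20.02 mg/L.
Initial deficit D₀ = C_s − DO₀ = 11.0 − 9.645 = 1.355 mg/L.
D(0.697) = [0.164×20.02/(0.309−0.164)](e^(−0.164×0.697) − e^(−0.309×0.697)) + 1.355 e^(−0.309×0.697)
= 22.64 × (0.8920 − 0.8062) + 1.355 × 0.8062 = 3.034 mg/L.
DO = 11.0 − 3.034 = 7.966 mg/L.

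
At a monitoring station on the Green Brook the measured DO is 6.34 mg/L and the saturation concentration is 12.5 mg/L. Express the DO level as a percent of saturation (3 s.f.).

% saturation = C/C_s × 100 = 6.34/12.5 × 100 = 50.7 %.

50.7 % saturation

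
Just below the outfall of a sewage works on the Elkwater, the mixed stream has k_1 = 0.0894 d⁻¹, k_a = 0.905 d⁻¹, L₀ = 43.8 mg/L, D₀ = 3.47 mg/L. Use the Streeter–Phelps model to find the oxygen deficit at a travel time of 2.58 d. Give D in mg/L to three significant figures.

D ≈ 3.68 mg/L

k_1 L₀/(k_a−k_1) = 0.0894×43.8/(0.905−0.0894) = 3.916/0.8156 = 4.801 mg/L.
e^(−k_1 t) = e^(−0.0894×2.580) = 0.7940; e^(−k_a t) = e^(−0.905×2.580) = 0.09682.
D = 4.801 × (0.7940 − 0.09682) + 3.47 × 0.09682 = 3.347 + 0.3360 = 3.683 mg/L.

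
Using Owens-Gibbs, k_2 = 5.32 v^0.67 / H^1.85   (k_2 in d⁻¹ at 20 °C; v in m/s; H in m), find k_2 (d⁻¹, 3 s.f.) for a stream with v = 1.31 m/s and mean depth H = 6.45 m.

k_2 ≈ 0.203 d⁻¹

k_2 = 5.32 × 1.31^0.67 / 6.45^1.85 = 5.32 × 1.198 / 31.45 = 0.2027 d⁻¹.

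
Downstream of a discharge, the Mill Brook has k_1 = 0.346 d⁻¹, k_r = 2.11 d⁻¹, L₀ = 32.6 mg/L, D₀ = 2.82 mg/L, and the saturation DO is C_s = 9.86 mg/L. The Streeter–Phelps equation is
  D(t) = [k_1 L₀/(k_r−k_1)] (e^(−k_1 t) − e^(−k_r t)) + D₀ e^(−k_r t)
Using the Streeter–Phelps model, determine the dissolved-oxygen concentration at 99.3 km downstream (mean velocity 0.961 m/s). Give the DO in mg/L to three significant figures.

DO ≈ 5.92 mg/L

Travel time t = x/v = 99.3 km / (0.961 m/s) = 99300 m / 0.961 m/s = 103300 s = 1.196 d.
k_1 L₀/(k_r−k_1) = 0.346×32.6/(2.11−0.346) = 11.28/1.764 = 6.394 mg/L.
e^(−k_1 t) = e^(−0.346×1.196) = 0.6611; e^(−k_r t) = e^(−2.11×1.196) = 0.08018.
D = 6.394 × (0.6611 − 0.08018) + 2.82 × 0.08018 = 3.715 + 0.2261 = 3.941 mg/L.
DO = C_s − D = 9.86 − 3.941 = 5.919 mg/L.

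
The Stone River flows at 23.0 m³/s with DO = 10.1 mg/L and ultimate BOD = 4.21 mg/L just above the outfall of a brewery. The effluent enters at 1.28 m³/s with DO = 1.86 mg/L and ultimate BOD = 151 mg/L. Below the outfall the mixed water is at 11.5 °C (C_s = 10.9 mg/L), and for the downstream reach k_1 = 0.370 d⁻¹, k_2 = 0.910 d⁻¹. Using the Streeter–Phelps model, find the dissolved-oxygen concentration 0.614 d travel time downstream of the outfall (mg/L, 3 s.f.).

Mixed DO = (23.0×10.1 + 1.28×1.86)/(23.0+1.28) = 234.7/24.28 = 9.666 mg/L.
Mixed L₀ = (23.0×4.21 + 1.28×151)/(24.28) = 290.1/24.28 = 11.95 mg/L.
Initial deficit D₀ = C_s − DO₀ = 10.9 − 9.666 = 1.234 mg/L.
D(0.614) = [0.370×11.95/(0.910−0.370)](e^(−0.370×0.614) − e^(−0.910×0.614)) + 1.234 e^(−0.910×0.614)
= 8.187 × (0.7968 − 0.5719) + 1.234 × 0.5719 = 2.547 mg/L.
DO = 10.9 − 2.547 = 8.353 mg/L.

DO ≈ 8.35 mg/L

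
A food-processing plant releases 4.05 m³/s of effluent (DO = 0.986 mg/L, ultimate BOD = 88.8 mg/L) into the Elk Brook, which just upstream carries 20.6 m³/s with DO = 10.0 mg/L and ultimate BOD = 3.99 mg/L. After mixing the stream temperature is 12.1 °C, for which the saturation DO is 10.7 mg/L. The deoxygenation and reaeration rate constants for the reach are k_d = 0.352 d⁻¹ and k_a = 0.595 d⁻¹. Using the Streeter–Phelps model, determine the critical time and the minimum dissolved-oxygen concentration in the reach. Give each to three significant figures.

Mixed DO = (20.6×10.0 + 4.05×0.986)/(20.6+4.05) = 210.0/24.65 = 8.519 mg/L.
Mixed L₀ = (20.6×3.99 + 4.05×88.8)/(24.65) = 441.8/24.65 = 17.92 mg/L.
Initial deficit D₀ = C_s − DO₀ = 10.7 − 8.519 = 2.181 mg/L.
t_c = (1/0.2430) ln[(0.595/0.352)(1 − 2.181×0.2430/(0.352×17.92))] = 4.115 × ln(1.548) = 1.799 d.
D_c = (0.352/0.595) × 17.92 × e^(−0.352×1.799) = 0.5916 × 17.92 × 0.5308 = 5.629 mg/L.
Minimum DO = 10.7 − 5.629 = 5.071 mg/L.

t_c ≈ 1.80 d; minimum DO ≈ 5.07 mg/L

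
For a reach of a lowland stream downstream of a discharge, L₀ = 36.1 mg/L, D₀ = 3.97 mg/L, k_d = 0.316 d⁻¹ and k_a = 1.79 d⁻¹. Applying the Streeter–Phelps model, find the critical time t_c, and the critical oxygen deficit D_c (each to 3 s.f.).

t_c = [1/(k_a−k_d)] ln[(k_a/k_d)(1 − D₀(k_a−k_d)/(k_d L₀))]
= [1/(1.79−0.316)] ln[(1.79/0.316)(1 − 3.97×1.474/(0.316×36.1))]
= (1/1.474) ln[5.665 × 0.4870] = 0.6784 × ln(2.759) = 0.6784 × 1.015 = 0.6885 d.
L(t_c) = L₀ e^(−k_d t_c) = 36.1 × 0.8045 = 29.04 mg/L, and at the critical point k_a D_c = k_d L, so D_c = (0.316/1.79) × 29.04 = 5.127 mg/L.

t_c ≈ 0.688 d; D_c ≈ 5.13 mg/L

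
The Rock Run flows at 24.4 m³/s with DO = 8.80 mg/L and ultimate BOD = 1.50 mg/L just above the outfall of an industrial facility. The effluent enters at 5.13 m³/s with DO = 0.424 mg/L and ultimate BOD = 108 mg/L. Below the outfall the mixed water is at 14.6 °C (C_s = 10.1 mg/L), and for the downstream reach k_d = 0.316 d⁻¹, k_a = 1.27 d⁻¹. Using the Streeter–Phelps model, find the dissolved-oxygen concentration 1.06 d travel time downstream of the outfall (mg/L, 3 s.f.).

Mixed DO = (24.4×8.80 + 5.13×0.424)/(24.4+5.13) = 216.9/29.53 = 7.345 mg/L.
Mixed L₀ = (24.4×1.50 + 5.13×108)/(29.53) = 590.6/29.53 = 20.00 mg/L.
Initial deficit D₀ = C_s − DO₀ = 10.1 − 7.345 = 2.755 mg/L.
D(1.06) = [0.316×20.00/(1.27−0.316)](e^(−0.316×1.06) − e^(−1.27×1.06)) + 2.755 e^(−1.27×1.06)
= 6.625 × (0.7154 − 0.2602) + 2.755 × 0.2602 = 3.732 mg/L.
DO = 10.1 − 3.732 = 6.368 mg/L.

DO ≈ 6.37 mg/L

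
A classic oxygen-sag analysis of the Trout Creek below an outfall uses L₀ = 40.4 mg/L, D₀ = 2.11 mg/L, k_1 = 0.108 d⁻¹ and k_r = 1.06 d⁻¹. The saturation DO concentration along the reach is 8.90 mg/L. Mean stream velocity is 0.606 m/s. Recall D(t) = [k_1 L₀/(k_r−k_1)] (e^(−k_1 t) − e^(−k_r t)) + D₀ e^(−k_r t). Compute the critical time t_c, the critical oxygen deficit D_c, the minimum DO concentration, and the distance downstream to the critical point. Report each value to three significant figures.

With k_r/k_1 = 9.815 and 1 − D₀(k_r−k_1)/(k_1 L₀) = 0.5396,
t_c = ln(9.815 × 0.5396) / (1.06 − 0.108) = ln(5.296) / 0.9520 = 1.667/0.9520 = 1.751 d.
D_c = (k_1/k_r) L₀ e^(−k_1 t_c) = (0.108/1.06) × 40.4 × e^(−0.108×1.751) = 0.1019 × 40.4 × 0.8277 = 3.407 mg/L.
Minimum DO = C_s − D_c = 8.90 − 3.407 = 5.493 mg/L.
x_c = v t_c = 0.606 m/s × 1.751 d × 86400 s/d = 91680 m ≈ 91.7 km.

t_c ≈ 1.75 d; D_c ≈ 3.41 mg/L; min DO ≈ 5.49 mg/L; x_c ≈ 91.7 km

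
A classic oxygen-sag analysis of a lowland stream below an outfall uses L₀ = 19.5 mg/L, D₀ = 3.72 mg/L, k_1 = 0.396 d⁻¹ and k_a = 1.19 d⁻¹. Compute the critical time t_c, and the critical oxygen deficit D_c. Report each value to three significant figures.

t_c ≈ 0.779 d; D_c ≈ 4.77 mg/L

t_c = [1/(k_a−k_1)] ln[(k_a/k_1)(1 − D₀(k_a−k_1)/(k_1 L₀))]
= [1/(1.19−0.396)] ln[(1.19/0.396)(1 − 3.72×0.7940/(0.396×19.5))]
= (1/0.7940) ln[3.005 × 0.6175] = 1.259 × ln(1.856) = 1.259 × 0.6182 = 0.7786 d.
D_c = (k_1/k_a) L₀ e^(−k_1 t_c) = (0.396/1.19) × 19.5 × e^(−0.396×0.7786) = 0.3328 × 19.5 × 0.7347 = 4.767 mg/L.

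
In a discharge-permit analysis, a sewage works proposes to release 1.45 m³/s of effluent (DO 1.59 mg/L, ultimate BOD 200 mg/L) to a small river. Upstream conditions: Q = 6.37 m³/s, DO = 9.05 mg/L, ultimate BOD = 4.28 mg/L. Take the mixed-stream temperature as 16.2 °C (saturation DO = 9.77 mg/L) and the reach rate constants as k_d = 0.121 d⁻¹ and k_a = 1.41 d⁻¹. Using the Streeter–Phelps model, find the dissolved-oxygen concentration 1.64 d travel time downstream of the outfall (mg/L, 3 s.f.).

DO ≈ 6.82 mg/L

Mixed DO = (6.37×9.05 + 1.45×1.59)/(6.37+1.45) = 59.95/7.820 = 7.667 mg/L.
Mixed L₀ = (6.37×4.28 + 1.45×200)/(7.820) = 317.3/7.820 = 40.57 mg/L.
Initial deficit D₀ = C_s − DO₀ = 9.77 − 7.667 = 2.103 mg/L.
D(1.64) = [0.121×40.57/(1.41−0.121)](e^(−0.121×1.64) − e^(−1.41×1.64)) + 2.103 e^(−1.41×1.64)
= 3.808 × (0.8200 − 0.09902) + 2.103 × 0.09902 = 2.954 mg/L.
DO = 9.77 − 2.954 = 6.816 mg/L.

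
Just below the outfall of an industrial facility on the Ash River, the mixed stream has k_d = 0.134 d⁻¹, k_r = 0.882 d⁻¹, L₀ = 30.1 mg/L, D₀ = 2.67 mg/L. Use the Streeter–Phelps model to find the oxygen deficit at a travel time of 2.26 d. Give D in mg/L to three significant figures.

k_d L₀/(k_r−k_d) = 0.134×30.1/(0.882−0.134) = 4.033/0.7480 = 5.392 mg/L.
e^(−k_d t) = e^(−0.134×2.260) = 0.7387; e^(−k_r t) = e^(−0.882×2.260) = 0.1362.
D = 5.392 × (0.7387 − 0.1362) + 2.67 × 0.1362 = 3.249 + 0.3638 = 3.612 mg/L.

D ≈ 3.61 mg/L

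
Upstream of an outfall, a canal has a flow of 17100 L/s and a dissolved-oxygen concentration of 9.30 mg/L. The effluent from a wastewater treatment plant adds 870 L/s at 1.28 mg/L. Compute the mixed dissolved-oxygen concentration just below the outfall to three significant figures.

Flow-weighted mixing: C = (Q_r C_r + Q_w C_w)/(Q_r + Q_w)
= (17100×9.30 + 870×1.28)/(17100 + 870) = 160100/17970 = 8.912 mg/L.

8.91 mg/L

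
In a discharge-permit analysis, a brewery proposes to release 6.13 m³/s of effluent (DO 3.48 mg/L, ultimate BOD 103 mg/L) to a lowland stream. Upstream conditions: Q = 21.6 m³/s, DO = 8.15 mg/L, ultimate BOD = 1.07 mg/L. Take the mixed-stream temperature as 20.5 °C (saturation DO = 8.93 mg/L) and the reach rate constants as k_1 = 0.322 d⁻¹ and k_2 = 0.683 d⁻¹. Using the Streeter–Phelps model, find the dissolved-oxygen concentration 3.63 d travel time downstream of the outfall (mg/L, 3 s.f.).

DO ≈ 4.00 mg/L

Mixed DO = (21.6×8.15 + 6.13×3.48)/(21.6+6.13) = 197.4/27.73 = 7.118 mg/L.
Mixed L₀ = (21.6×1.07 + 6.13×103)/(27.73) = 654.5/27.73 = 23.60 mg/L.
Initial deficit D₀ = C_s − DO₀ = 8.93 − 7.118 = 1.812 mg/L.
D(3.63) = [0.322×23.60/(0.683−0.322)](e^(−0.322×3.63) − e^(−0.683×3.63)) + 1.812 e^(−0.683×3.63)
= 21.05 × (0.3107 − 0.08380) + 1.812 × 0.08380 = 4.929 mg/L.
DO = 8.93 − 4.929 = 4.001 mg/L.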